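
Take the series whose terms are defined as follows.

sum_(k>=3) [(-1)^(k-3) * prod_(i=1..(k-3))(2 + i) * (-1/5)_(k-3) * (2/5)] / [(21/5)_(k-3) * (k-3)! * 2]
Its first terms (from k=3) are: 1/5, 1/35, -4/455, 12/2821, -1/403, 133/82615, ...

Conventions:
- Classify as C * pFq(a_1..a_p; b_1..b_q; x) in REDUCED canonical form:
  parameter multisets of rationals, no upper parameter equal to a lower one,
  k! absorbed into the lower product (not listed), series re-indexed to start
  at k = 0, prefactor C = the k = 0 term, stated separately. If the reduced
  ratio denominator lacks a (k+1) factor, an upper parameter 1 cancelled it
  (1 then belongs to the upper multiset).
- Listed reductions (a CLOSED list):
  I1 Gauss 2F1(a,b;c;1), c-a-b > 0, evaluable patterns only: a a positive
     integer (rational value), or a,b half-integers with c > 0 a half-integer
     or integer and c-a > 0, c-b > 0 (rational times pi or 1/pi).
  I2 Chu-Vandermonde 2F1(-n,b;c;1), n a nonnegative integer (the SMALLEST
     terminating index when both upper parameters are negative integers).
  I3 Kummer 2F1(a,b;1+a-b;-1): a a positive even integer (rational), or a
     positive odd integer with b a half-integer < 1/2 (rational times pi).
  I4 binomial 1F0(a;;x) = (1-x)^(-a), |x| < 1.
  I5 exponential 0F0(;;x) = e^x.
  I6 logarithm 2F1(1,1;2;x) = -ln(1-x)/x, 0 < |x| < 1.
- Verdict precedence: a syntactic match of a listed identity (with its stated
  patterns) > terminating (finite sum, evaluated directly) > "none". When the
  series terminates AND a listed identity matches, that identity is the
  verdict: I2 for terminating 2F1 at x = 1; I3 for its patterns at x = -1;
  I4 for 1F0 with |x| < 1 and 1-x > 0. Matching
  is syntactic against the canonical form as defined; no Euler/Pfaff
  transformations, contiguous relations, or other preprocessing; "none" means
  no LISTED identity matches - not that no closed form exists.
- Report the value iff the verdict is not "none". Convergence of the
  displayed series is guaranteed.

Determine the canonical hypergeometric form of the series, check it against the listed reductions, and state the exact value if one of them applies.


x = -1 here; the reduced form reads 2F1, upper {-1/5, 3}, lower {21/5}, C = 1/5. Verdict: none. A 2F1 with upper {-1/5, 3} fits none of I1-I6 at x = -1; the sum runs forever.

The tell: t_0 = 1/5 here, and the constant factors (C = 1/5, x = -1) combine into one prefactor.
Consecutive-term ratio: r(k) = (-1) * (k-1/5) (k+3) / [(k+21/5) (k+1)] ; factor over Q: parameters, x = (-1), and C = 1/5.


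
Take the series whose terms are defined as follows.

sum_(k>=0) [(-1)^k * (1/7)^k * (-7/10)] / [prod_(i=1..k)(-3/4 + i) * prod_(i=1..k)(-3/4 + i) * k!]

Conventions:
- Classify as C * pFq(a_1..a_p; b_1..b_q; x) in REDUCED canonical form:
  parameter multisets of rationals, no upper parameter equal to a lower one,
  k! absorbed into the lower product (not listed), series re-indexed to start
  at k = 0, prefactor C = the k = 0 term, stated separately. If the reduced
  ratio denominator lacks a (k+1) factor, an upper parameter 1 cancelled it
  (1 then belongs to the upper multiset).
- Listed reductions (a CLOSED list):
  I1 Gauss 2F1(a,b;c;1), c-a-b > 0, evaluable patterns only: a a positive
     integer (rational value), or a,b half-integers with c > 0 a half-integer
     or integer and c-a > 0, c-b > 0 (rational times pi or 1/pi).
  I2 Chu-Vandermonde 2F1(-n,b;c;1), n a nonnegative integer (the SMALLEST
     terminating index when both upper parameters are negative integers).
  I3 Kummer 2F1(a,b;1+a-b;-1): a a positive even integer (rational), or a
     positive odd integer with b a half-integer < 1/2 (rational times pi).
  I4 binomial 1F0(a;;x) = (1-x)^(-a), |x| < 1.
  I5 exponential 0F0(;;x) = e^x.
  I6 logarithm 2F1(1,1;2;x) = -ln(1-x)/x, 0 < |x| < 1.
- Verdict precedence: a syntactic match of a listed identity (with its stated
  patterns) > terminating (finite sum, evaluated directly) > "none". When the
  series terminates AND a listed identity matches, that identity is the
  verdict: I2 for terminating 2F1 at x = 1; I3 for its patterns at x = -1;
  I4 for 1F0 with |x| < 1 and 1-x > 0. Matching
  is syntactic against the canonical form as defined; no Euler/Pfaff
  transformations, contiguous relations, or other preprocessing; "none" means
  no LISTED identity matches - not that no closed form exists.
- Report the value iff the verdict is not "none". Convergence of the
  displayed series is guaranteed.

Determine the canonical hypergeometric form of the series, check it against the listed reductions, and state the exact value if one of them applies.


Canonical form: C = -7/10 times 0F2 with upper {-}, lower {1/4, 1/4}, x = -1/7. Verdict: none here - no I1-I6 shape fits x = -1/7 with lower {1/4, 1/4}.

Key observation: t_0 = -7/10 here, and the (-1)^k factor (prefactor -7/10) folds into the argument's sign.
Step ratio: r(k) = (-1/7) * 1 / [(k+1/4) (k+1/4) (k+1)] ; factor over Q: parameters, x = (-1/7), and C = -7/10.


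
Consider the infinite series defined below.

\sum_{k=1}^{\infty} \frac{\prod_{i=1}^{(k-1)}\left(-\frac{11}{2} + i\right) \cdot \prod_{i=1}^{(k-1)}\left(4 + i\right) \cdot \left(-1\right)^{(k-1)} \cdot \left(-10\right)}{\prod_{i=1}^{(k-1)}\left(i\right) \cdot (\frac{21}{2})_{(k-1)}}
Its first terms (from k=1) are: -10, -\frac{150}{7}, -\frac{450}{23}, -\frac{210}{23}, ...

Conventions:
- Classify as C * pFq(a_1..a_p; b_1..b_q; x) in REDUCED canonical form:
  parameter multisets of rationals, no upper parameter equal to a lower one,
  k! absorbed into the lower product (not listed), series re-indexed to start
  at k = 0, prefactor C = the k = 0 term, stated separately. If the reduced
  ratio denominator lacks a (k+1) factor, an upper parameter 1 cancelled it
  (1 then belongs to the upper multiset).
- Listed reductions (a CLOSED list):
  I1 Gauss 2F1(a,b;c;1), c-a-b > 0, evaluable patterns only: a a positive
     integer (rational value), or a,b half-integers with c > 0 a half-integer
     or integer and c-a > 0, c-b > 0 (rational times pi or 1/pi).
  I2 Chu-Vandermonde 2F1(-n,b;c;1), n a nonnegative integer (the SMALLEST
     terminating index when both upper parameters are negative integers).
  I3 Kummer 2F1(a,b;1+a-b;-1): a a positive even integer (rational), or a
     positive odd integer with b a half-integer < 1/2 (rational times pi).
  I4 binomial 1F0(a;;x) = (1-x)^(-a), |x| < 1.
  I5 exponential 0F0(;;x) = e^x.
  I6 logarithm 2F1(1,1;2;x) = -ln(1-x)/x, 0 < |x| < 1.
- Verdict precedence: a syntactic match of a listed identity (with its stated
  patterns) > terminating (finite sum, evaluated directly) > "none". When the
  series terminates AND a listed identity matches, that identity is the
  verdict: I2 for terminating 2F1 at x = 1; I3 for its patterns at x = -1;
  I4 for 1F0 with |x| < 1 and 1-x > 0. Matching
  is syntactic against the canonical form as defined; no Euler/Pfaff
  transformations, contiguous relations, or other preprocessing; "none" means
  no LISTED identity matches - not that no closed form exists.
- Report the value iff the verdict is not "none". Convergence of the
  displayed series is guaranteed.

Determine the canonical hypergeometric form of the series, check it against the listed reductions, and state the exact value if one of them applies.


x = -1 here; the reduced form reads 2F1, upper {-\frac{9}{2}, 5}, lower {\frac{21}{2}}, C = -10. Verdict: this is Kummer's theorem (I3) (x = -1; c = \frac{21}{2} equals 1+a-b for upper {-\frac{9}{2}, 5}: listed pattern). Its exact value is \left(-\frac{10392525}{524288}\right) \cdot \pi.

Key step: with t_0 = -10, the running product (C = -10) telescopes to a rising factorial.
Ratio: r(k) = -1 * (k-\frac{9}{2}) (k+5) / [(k+\frac{21}{2}) (k+1)] - rational in k, leading ratio -1; with t_0 = -10, classification follows.


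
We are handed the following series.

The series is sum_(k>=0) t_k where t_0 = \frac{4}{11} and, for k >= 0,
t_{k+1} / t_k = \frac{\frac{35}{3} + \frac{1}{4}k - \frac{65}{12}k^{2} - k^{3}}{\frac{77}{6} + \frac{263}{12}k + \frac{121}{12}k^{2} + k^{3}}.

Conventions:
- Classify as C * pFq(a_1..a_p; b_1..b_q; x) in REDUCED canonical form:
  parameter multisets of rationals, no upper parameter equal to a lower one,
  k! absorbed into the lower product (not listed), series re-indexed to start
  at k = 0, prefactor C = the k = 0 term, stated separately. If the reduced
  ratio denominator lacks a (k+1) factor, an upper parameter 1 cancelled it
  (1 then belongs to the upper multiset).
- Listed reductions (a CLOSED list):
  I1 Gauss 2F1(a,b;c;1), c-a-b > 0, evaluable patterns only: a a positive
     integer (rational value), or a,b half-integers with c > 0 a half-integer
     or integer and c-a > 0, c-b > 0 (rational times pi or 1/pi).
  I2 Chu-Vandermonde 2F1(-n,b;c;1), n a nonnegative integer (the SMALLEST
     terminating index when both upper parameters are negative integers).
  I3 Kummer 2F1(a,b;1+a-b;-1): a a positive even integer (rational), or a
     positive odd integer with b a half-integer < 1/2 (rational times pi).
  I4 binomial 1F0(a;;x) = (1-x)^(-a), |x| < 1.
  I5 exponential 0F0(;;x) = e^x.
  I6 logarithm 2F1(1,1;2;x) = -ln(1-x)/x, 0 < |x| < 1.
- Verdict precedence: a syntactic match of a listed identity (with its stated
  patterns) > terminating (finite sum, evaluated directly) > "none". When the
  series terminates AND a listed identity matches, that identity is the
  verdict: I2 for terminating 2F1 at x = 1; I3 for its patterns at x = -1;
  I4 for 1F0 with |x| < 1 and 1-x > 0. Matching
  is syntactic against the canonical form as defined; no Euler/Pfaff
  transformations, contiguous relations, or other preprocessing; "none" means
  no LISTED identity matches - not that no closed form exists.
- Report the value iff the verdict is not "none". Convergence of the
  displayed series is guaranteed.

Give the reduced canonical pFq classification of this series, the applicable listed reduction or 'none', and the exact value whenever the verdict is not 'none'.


Prefactor \frac{4}{11}, argument -1: 2F1 with upper {-\frac{4}{3}, 5} over lower {\frac{22}{3}}. Verdict: none here - no I1-I6 shape fits x = -1 with lower {\frac{22}{3}}.

First insight: with t_0 = \frac{4}{11}, factor the ratio over Q (prefactor 4/11): negated roots = parameters.
Term ratio: r(k) = -1 * (k-\frac{4}{3}) (k+5) / [(k+\frac{22}{3}) (k+1)] - rational in k, leading ratio -1; with t_0 = \frac{4}{11}, classification follows.


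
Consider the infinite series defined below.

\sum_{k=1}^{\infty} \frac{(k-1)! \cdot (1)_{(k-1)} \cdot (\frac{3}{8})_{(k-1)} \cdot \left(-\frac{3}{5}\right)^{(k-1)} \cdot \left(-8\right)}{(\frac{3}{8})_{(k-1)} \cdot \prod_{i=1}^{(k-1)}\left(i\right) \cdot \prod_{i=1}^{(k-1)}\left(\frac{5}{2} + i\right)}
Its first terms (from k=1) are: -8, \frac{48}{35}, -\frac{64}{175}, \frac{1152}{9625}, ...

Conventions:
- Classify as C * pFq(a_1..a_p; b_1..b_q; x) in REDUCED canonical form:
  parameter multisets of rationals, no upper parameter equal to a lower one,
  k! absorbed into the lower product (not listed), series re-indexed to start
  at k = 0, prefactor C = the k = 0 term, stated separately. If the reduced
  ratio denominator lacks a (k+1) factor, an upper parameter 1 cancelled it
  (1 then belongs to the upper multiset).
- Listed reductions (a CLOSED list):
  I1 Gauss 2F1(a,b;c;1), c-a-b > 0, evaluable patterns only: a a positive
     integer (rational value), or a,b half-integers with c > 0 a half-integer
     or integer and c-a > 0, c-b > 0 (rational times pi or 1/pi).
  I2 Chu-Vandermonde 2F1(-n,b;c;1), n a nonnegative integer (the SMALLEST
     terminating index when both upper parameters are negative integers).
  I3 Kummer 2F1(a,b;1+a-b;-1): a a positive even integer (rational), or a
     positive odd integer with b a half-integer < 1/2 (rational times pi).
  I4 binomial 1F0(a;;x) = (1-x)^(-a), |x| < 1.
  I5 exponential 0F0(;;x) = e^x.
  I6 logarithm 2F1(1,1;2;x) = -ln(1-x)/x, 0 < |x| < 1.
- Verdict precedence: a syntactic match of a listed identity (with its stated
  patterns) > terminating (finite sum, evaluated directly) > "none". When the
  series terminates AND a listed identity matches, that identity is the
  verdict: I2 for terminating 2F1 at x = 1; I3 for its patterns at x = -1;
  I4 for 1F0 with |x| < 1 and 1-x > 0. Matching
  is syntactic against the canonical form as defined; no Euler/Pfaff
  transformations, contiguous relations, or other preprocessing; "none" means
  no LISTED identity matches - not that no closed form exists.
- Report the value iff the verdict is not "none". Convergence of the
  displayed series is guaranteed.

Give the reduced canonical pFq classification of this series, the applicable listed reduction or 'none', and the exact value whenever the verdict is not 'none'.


At argument -\frac{3}{5}: a 2F1 with upper {1, 1}, lower {\frac{7}{2}}, scaled by C = -8. Verdict: no listed reduction: x = -\frac{3}{5} and upper {1, 1} fail every I1-I6 pattern.

Structural cue: t_0 being -8, the parameter 3/8 appears in both the upper and lower lists and cancels.
Step ratio: r(k) = -\frac{3}{5} * (k+1) (k+1) / [(k+\frac{7}{2}) (k+1)] - poly over poly, x = -\frac{3}{5} from leading terms; C = -8 at k = 0.


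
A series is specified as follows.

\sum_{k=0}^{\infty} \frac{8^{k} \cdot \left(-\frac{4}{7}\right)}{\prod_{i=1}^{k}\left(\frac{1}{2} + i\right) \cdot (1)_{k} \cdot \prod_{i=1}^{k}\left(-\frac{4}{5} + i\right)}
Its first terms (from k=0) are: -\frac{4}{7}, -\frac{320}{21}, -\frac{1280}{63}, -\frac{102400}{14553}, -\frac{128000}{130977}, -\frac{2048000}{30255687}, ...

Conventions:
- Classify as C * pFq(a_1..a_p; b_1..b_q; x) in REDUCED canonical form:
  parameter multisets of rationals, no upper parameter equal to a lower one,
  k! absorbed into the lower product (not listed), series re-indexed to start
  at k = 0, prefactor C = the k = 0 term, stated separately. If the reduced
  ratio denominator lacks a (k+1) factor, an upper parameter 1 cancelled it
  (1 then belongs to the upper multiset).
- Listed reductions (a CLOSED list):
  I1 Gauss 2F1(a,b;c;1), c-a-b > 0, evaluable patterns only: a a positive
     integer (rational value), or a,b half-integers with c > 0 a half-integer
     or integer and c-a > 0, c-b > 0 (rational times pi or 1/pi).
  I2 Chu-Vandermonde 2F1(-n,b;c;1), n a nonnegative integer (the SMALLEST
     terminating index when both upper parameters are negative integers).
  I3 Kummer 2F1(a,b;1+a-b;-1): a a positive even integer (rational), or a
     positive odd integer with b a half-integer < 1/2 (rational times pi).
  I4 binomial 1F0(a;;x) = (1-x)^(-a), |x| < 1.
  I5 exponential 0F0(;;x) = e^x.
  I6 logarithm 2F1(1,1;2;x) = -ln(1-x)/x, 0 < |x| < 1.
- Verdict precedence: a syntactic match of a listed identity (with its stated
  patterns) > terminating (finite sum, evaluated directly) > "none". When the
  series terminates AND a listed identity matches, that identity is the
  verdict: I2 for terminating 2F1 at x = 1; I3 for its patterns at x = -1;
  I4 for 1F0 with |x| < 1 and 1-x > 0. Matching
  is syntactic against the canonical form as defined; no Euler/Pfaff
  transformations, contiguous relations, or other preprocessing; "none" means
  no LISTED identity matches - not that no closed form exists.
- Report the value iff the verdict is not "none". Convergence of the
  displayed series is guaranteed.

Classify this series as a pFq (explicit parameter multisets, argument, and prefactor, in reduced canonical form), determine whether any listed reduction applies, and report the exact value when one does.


This is -\frac{4}{7} * 0F2(-; \frac{1}{5}, \frac{3}{2}; 8) in reduced canonical form. Verdict: none - this 0F2 at x = 8 matches no listed pattern, and upper {-} holds no stopper.

Key step: t_0 = -\frac{4}{7} here, and the lower running product (C = -4/7, x = 8) is a rising factorial.
Adjacent-term ratio: r(k) = 8 * 1 / [(k+\frac{1}{5}) (k+\frac{3}{2}) (k+1)] - rational; roots negated = parameters, x = 8, C = -\frac{4}{7}.


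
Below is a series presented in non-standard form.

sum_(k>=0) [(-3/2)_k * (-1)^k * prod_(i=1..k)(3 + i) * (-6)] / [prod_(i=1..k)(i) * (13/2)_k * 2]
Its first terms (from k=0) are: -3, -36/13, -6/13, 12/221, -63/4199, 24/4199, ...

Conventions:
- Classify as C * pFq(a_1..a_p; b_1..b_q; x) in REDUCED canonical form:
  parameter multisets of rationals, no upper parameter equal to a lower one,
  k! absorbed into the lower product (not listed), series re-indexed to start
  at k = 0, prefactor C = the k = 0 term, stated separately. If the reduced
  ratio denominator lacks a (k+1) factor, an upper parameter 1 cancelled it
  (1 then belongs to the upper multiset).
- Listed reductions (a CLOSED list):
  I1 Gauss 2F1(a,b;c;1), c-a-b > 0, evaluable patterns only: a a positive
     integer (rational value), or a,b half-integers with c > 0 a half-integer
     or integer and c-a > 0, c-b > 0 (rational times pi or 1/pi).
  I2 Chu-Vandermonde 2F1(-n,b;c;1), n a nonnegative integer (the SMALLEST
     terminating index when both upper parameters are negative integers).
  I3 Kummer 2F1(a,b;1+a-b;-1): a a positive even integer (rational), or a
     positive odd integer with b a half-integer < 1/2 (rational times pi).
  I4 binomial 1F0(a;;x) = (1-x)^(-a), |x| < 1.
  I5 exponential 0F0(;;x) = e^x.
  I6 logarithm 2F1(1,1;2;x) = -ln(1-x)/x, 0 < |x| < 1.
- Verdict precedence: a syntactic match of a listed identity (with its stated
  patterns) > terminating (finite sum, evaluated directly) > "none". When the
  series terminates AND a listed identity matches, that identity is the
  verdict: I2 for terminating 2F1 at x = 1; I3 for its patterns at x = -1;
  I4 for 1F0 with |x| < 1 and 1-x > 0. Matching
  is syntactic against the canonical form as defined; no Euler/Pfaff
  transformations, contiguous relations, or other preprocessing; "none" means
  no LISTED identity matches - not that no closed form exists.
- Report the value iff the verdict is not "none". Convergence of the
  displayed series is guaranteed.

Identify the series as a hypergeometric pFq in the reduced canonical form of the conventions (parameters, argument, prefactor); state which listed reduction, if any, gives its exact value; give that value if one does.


This is -3 * 2F1(-3/2, 4; 13/2; -1) in reduced canonical form. Verdict: Kummer (I3) fires (x = -1; c = 13/2 equals 1+a-b for upper {-3/2, 4}: listed pattern). Exact value: -99/16.

Key step: x = (-1) and the product of the first k integers (prefactor -3) is k!.
Adjacent-term ratio: r(k) = (-1) * (k-3/2) (k+4) / [(k+13/2) (k+1)] - rational; roots negated = parameters, x = (-1), C = -3.


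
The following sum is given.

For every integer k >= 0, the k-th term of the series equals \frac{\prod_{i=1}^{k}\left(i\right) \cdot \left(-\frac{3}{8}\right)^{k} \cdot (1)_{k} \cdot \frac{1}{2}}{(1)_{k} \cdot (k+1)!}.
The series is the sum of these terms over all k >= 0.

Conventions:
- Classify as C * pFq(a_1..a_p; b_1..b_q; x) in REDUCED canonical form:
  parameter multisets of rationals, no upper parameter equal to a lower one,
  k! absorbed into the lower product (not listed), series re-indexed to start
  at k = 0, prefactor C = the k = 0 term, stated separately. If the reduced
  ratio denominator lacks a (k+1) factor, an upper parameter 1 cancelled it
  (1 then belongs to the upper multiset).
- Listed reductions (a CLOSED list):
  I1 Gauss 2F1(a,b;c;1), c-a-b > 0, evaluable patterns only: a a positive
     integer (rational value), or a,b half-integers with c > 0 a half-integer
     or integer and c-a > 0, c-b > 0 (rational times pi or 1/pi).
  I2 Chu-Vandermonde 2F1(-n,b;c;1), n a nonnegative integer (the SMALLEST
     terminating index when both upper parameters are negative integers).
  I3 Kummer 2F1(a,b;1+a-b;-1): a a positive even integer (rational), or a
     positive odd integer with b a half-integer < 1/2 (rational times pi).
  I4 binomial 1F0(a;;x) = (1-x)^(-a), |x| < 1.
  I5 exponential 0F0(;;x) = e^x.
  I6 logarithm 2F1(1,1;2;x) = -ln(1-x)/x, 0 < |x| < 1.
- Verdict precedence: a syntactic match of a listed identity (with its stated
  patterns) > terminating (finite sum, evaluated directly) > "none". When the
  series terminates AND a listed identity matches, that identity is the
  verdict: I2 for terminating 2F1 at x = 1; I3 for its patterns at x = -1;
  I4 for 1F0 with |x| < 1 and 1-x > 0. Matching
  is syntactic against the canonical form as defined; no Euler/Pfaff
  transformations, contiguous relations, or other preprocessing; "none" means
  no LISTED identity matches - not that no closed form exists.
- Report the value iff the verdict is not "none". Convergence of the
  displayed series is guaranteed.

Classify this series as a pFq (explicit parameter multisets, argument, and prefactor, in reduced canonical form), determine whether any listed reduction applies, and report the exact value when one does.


x = -\frac{3}{8} here; the reduced form reads 2F1, upper {1, 1}, lower {2}, C = \frac{1}{2}. Verdict at x = -\frac{3}{8}: the logarithmic series (I6) matches (the logarithm: parameters (1,1;2), x = -\frac{3}{8}). Exact value: \frac{4}{3} \cdot \ln\left(\frac{11}{8}\right).

Key observation: t_0 = \frac{1}{2} here, and the running product (C = 1/2) telescopes to a rising factorial.
Adjacent-term ratio: r(k) = -\frac{3}{8} * (k+1) (k+1) / [(k+2) (k+1)] ; factor over Q: parameters, x = -\frac{3}{8}, and C = \frac{1}{2}.


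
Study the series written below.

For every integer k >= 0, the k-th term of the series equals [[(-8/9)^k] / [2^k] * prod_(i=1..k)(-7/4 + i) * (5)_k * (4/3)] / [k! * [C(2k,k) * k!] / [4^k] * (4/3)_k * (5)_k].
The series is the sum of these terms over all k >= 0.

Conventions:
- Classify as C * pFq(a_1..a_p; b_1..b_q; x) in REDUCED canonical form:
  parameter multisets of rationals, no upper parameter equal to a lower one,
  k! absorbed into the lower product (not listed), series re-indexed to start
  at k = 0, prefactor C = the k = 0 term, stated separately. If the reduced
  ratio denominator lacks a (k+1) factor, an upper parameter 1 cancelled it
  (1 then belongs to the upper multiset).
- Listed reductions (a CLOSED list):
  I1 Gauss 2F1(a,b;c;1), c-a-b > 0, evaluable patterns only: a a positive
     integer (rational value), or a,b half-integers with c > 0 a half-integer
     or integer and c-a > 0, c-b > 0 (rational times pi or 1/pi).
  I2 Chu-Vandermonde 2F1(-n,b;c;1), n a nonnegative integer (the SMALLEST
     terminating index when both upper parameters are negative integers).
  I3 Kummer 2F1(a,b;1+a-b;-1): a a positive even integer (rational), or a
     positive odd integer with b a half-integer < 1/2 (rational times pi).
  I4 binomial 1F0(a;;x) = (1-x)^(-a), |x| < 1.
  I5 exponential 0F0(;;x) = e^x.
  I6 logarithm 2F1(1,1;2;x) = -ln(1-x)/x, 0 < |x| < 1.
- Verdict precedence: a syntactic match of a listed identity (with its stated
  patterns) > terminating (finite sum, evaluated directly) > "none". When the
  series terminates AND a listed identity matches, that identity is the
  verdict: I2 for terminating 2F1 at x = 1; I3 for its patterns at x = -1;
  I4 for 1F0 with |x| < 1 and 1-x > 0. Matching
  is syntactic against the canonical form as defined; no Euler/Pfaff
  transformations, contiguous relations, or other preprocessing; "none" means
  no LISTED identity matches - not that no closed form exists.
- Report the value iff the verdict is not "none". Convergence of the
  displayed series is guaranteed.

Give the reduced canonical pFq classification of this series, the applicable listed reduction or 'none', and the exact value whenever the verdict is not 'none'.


The series (x = -4/9) is 1F2: upper {-3/4}, lower {1/2, 4/3}, prefactor 4/3. Verdict: none here - no I1-I6 shape fits x = -4/9 with lower {1/2, 4/3}.

Structural cue: x = (-4/9) and the parameter 5 appears in both the upper and lower lists and cancels.
Term ratio: r(k) = (-4/9) * (k-3/4) / [(k+1/2) (k+4/3) (k+1)] ; factor over Q: parameters, x = (-4/9), and C = 4/3.


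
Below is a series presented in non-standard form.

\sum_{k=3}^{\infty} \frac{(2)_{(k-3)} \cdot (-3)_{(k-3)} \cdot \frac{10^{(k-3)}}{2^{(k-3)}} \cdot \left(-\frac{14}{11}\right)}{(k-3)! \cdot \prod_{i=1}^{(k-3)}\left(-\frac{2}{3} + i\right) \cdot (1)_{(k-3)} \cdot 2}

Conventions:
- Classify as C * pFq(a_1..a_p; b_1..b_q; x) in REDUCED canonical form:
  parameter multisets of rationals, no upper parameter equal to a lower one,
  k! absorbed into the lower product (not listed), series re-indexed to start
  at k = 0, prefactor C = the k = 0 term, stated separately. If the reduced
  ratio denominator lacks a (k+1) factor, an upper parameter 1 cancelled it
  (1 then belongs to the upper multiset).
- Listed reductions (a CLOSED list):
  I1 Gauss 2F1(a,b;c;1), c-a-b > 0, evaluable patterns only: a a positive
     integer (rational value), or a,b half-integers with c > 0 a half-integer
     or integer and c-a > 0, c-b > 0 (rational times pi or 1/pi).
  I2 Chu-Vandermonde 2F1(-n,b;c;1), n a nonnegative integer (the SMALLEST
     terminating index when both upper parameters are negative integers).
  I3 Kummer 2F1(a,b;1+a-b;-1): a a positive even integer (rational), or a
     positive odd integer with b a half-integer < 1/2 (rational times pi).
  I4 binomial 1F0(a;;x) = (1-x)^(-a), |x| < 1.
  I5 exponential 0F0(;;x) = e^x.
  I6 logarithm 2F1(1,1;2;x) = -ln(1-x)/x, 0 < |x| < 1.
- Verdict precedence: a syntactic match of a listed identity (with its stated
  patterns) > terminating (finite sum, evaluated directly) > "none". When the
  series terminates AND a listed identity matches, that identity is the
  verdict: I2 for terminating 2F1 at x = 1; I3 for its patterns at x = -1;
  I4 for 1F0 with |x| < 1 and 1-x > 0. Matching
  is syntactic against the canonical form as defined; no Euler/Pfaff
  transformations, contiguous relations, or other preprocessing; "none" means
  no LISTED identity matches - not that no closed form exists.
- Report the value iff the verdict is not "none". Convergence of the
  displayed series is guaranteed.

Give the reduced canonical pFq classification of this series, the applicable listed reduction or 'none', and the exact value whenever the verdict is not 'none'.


x = 5 here; the reduced form reads 2F2, upper {-3, 2}, lower {\frac{1}{3}, 1}, C = -\frac{7}{11}. Verdict: terminating. With -3 upstairs the series is a 4-term polynomial sum; evaluated term by term. Hence: \frac{1817}{44}.

First insight: with t_0 = -\frac{7}{11}, the constant factors (prefactor -7/11) combine into one prefactor.
Ratio: r(k) = 5 * (k-3) (k+2) / [(k+\frac{1}{3}) (k+1) (k+1)] ; factor over Q: parameters, x = 5, and C = -\frac{7}{11}.


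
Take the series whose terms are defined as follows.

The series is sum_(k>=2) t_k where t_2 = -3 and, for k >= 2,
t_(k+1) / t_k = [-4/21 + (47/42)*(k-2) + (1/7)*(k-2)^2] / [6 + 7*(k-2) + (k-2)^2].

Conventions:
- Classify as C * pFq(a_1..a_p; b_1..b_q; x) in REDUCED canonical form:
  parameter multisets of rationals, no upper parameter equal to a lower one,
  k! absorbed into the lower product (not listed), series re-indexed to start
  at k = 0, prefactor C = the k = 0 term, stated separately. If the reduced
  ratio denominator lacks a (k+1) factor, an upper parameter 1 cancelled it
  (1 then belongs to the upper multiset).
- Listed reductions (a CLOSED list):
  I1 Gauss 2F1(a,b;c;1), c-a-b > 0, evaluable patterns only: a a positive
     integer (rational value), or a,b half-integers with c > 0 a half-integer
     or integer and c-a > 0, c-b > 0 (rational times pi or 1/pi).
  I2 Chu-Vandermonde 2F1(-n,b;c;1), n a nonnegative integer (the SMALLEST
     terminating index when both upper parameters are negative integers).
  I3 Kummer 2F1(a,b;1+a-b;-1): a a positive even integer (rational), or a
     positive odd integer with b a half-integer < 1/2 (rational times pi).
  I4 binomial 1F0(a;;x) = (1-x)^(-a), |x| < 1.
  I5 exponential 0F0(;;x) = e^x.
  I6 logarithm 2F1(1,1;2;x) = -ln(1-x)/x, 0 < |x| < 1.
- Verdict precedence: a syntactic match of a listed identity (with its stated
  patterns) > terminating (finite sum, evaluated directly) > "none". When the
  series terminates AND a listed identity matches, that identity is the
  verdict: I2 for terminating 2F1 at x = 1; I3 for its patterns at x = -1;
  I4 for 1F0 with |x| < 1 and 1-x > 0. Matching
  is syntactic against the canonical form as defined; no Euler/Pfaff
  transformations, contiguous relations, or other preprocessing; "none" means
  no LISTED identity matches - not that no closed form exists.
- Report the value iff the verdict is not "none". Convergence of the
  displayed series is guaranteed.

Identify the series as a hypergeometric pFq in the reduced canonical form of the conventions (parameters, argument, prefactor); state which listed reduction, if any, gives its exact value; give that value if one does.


Canonical form: C = -3 times 2F1 with upper {-1/6, 8}, lower {6}, x = 1/7. Verdict: none. No listed pattern accepts 2F1(-1/6, 8; 6; 1/7).

The tell: t_0 = -3 here, and roots of the ratio polynomials (prefactor -3) are the negated parameters.
Term ratio: r(k) = (1/7) * (k-1/6) (k+8) / [(k+6) (k+1)] - poly over poly, x = (1/7) from leading terms; C = -3 at k = 0.


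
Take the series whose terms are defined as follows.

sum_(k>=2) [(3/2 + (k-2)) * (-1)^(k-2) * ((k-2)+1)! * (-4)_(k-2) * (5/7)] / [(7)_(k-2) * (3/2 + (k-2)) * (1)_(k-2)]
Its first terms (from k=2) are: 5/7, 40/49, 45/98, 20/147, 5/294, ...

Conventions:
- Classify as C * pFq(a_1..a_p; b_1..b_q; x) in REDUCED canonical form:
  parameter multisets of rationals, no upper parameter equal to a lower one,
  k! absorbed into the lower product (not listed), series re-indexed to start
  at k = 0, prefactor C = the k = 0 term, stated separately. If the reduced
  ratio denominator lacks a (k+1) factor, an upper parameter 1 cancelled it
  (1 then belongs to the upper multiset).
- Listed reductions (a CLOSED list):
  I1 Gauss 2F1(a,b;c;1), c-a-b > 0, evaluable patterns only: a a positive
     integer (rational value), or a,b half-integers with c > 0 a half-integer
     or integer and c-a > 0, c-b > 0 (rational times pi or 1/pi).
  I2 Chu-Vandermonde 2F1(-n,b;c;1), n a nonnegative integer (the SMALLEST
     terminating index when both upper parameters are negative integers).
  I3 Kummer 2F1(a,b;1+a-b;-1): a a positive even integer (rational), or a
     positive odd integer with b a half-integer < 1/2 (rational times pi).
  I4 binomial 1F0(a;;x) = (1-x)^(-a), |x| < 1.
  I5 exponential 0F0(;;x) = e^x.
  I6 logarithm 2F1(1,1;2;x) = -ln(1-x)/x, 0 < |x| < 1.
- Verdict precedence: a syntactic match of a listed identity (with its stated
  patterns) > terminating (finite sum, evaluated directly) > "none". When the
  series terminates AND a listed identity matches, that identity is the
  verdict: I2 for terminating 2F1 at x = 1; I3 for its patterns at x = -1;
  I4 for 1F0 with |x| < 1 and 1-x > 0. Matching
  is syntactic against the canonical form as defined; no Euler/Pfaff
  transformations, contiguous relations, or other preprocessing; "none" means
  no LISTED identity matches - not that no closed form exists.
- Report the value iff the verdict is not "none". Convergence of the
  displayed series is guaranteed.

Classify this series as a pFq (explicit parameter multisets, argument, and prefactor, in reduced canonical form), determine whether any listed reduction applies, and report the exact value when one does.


The series (x = -1) is 2F1: upper {-4, 2}, lower {7}, prefactor 5/7. Verdict: this is the Kummer evaluation I3 (x = -1; c = 7 equals 1+a-b for upper {-4, 2}: listed pattern). Its exact value is 15/7.

First insight: t_0 being 5/7, (1)_k (prefactor 5/7) is k! itself.
Ratio: r(k) = (-1) * (k-4) (k+2) / [(k+7) (k+1)] - rational in k. x = (-1); t_0 = 5/7; negate the roots.


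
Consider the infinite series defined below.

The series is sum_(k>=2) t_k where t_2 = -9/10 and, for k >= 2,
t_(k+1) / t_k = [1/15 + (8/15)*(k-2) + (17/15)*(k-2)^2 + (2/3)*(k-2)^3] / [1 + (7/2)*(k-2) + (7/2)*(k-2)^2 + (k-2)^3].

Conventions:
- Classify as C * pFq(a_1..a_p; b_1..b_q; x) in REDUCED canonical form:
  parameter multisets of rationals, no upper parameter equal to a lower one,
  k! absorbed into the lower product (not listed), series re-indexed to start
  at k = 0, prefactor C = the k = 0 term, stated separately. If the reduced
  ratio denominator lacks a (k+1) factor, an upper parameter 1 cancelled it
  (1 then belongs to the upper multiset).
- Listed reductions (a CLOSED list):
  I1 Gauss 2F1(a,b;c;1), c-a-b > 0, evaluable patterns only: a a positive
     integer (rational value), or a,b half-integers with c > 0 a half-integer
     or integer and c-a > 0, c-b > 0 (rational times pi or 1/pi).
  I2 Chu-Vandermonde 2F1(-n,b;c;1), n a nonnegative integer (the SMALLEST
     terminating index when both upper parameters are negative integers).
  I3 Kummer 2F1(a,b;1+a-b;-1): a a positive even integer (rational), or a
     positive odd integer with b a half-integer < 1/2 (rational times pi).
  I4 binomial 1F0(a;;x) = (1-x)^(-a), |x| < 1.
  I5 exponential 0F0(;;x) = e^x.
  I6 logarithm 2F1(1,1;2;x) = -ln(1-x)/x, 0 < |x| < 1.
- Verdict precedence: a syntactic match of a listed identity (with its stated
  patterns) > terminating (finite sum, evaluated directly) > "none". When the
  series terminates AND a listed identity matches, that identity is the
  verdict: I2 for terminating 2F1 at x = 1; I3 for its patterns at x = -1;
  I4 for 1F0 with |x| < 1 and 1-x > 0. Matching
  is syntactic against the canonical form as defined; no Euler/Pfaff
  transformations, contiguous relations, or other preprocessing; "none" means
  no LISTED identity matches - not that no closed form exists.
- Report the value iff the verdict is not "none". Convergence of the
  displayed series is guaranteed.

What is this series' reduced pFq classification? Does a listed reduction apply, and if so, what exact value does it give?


Structural cue: t_0 being -9/10, roots of the ratio polynomials (prefactor -9/10) are the negated parameters.
Step ratio: r(k) = (2/3) * (k+1/5) (k+1) / [(k+2) (k+1)] - rational in k, leading ratio (2/3); with t_0 = -9/10, classification follows.

The series (x = 2/3) is 2F1: upper {1/5, 1}, lower {2}, prefactor -9/10. Verdict: none here - no I1-I6 shape fits x = 2/3 with lower {2}.


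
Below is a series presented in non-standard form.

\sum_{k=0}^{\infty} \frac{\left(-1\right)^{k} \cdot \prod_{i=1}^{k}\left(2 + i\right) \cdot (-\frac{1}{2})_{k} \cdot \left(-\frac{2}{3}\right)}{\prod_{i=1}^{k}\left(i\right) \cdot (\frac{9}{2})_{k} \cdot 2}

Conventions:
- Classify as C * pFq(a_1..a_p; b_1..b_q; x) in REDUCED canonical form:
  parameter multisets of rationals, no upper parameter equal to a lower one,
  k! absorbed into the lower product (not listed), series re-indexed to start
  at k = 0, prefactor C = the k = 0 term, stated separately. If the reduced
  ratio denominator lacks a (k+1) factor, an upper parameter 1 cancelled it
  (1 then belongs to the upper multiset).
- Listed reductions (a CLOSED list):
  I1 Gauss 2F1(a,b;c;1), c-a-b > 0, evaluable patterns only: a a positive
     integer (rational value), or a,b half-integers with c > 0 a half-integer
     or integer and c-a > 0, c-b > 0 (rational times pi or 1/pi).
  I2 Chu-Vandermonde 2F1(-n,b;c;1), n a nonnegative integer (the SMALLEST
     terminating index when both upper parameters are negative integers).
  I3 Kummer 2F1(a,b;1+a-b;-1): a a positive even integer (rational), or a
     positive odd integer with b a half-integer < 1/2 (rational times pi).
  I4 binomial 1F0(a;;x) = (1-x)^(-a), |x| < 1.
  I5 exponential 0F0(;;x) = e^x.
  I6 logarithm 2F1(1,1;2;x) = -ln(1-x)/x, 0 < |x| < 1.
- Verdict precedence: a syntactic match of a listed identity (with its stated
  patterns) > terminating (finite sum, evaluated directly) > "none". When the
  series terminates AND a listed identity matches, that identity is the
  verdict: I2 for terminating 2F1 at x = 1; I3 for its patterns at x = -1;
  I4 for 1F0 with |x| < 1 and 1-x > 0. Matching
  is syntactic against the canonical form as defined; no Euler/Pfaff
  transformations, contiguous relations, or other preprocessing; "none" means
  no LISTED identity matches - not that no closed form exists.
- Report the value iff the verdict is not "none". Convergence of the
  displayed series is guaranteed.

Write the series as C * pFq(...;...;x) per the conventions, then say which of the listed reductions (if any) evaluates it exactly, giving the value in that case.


With C = -\frac{1}{3}: the canonical form is 2F1(-\frac{1}{2}, 3; \frac{9}{2}; -1). Verdict: Kummer (I3) applies (x = -1; c = \frac{9}{2} equals 1+a-b for upper {-\frac{1}{2}, 3}: listed pattern). Sum: \left(-\frac{35}{256}\right) \cdot \pi.

First insight: from the first term -\frac{1}{3}: the constant factors (C = -1/3) combine into one prefactor.
Step ratio: r(k) = -1 * (k-\frac{1}{2}) (k+3) / [(k+\frac{9}{2}) (k+1)] - rational in k, leading ratio -1; with t_0 = -\frac{1}{3}, classification follows.


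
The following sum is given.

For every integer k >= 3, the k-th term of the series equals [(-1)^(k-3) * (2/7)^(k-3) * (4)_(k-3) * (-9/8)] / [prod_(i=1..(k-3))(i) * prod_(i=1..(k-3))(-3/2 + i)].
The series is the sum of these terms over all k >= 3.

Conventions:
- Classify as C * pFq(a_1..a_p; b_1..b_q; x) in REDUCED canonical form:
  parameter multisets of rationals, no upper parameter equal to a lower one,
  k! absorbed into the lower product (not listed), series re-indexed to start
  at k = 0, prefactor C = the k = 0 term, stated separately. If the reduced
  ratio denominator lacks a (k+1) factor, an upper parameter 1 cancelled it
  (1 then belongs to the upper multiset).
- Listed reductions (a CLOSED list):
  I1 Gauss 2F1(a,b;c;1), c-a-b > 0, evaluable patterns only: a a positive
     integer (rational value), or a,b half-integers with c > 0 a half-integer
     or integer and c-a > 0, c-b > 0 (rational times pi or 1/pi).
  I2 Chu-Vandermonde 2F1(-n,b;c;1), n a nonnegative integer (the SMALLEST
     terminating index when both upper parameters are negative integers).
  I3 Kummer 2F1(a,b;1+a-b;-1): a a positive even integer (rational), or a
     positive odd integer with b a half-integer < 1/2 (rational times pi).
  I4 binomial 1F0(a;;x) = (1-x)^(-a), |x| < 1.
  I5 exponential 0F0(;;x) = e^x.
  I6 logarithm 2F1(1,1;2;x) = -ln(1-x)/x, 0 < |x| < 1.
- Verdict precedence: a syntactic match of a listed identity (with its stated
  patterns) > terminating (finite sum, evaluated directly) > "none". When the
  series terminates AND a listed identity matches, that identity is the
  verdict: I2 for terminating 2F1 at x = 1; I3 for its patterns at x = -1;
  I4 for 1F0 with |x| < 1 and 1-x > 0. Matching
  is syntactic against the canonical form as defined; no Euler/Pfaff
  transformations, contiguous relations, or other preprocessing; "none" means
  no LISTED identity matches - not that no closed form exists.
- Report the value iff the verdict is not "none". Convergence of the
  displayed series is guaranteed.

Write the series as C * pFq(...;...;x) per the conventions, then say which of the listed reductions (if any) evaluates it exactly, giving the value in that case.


Prefactor -9/8, argument -2/7: 1F1 with upper {4} over lower {-1/2}. Verdict: none here - no I1-I6 shape fits x = -2/7 with lower {-1/2}.

Key step: x = (-2/7) and the product of the first k integers (C = -9/8, x = -2/7) is k!.
Consecutive-term ratio: r(k) = (-2/7) * (k+4) / [(k-1/2) (k+1)] - rational in k, leading ratio (-2/7); with t_0 = -9/8, classification follows.


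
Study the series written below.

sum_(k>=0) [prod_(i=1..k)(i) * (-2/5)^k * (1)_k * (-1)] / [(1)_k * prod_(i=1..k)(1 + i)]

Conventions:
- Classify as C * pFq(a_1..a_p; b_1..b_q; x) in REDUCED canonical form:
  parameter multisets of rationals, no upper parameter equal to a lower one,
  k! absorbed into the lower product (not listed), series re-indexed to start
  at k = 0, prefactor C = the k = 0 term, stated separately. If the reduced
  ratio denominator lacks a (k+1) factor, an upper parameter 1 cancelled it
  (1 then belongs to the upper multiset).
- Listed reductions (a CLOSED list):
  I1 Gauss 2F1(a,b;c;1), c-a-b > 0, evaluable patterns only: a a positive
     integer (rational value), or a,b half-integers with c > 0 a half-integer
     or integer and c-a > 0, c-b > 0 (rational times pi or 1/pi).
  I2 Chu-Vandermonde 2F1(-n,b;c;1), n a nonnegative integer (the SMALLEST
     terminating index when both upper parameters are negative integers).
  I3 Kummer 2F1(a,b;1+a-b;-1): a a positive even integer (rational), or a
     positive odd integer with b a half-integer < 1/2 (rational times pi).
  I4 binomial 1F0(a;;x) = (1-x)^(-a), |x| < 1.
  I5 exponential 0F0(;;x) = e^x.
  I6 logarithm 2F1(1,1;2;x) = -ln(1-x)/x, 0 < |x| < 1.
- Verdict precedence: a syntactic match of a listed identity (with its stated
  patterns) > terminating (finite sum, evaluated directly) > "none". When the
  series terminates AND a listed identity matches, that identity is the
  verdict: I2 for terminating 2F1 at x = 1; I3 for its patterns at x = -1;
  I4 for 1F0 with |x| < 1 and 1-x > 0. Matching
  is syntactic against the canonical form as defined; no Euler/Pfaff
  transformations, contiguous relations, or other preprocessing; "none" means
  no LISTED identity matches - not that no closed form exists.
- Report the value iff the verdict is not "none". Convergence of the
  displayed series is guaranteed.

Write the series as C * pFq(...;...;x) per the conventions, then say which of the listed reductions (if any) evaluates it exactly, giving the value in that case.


The series (x = -2/5) is 2F1: upper {1, 1}, lower {2}, prefactor -1. Verdict at x = -2/5: logarithm (I6) matches (the logarithm: parameters (1,1;2), x = -2/5). Sum: (-5/2) * ln(7/5).

The tell: t_0 = -1 here, and (1)_k (prefactor -1) is k! itself.
Ratio: r(k) = (-2/5) * (k+1) (k+1) / [(k+2) (k+1)] ; factor over Q: parameters, x = (-2/5), and C = -1.
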